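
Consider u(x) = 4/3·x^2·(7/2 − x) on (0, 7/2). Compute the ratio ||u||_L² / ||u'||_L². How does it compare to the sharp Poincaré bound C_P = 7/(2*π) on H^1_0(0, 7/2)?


||u||_L² / ||u'||_L² = sqrt(14)/4 < C_P = 7/(2*π).

u(x) = 4/3·x^2·(7/2 − x), so u'(x) = 4*x*(7 - 3*x)/3.
u(x) = 4/3·x^2·(7/2 − x) vanishes at x = 0 and x = 7/2, so u ∈ H^1_0(0, 7/2). Differentiate via the product rule and integrate the resulting polynomials term by term.
  ∫_0^7/2 u² dx = ∫_0^7/2 (16*x^6/9 - 112*x^5/9 + 196*x^4/9) dx. Term by term:
    ∫_0^7/2 16*x^6/9 dx = 117649/72;  ∫_0^7/2 -112*x^5/9 dx = -823543/216;  ∫_0^7/2 196*x^4/9 dx = 823543/360.
  Sum: 117649/72 − 823543/216 + 823543/360 = 117649/1080.
  ∫_0^7/2 (u')² dx = ∫_0^7/2 (16*x^4 - 224*x^3/3 + 784*x^2/9) dx. Term by term:
    ∫_0^7/2 16*x^4 dx = 16807/10;  ∫_0^7/2 -224*x^3/3 dx = -16807/6;  ∫_0^7/2 784*x^2/9 dx = 33614/27.
  Sum: 16807/10 − 16807/6 + 33614/27 = 16807/135.
∫_0^7/2 u² dx = 117649/1080, so ||u||_L² = 343*sqrt(30)/180.
∫_0^7/2 (u')² dx = 16807/135, so ||u'||_L² = 49*sqrt(105)/45.
Ratio ||u||_L² / ||u'||_L² = sqrt(14)/4.
Sharp Poincaré constant on H^1_0(0, 7/2) is C_P = L/π = 7/(2*π), achieved by sin(2*π/7·x).
A polynomial bump cannot attain the sharp Poincaré constant (only the first sine eigenfunction does), so the ratio is strictly less than C_P, consistent with ||u||_L² ≤ C_P ||u'||_L².


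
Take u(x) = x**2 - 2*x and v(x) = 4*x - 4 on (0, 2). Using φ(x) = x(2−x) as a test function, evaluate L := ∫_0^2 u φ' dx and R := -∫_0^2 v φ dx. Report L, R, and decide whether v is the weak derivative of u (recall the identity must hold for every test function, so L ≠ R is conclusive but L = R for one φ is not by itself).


LHS = 0, RHS = 0. No, v is not the weak derivative of u.

u(x) = x**2 - 2*x, classical derivative u'(x) = 2*x - 2.
φ(x) = x(2−x), so φ'(x) = 2 - 2*x.
Note φ(0) = φ(2) = 0, so the boundary term u·φ vanishes.
LHS = ∫_0^2 u(x) φ'(x) dx = ∫_0^2 (-2*x^3 + 6*x^2 - 4*x) dx. Term by term:
  ∫_0^2 -2*x^3 dx = -8;  ∫_0^2 6*x^2 dx = 16;  ∫_0^2 -4*x dx = -8.
Sum: -8 + 16 − 8 = 0.
So LHS = 0.
∫_0^2 v(x) φ(x) dx = ∫_0^2 (-4*x^3 + 12*x^2 - 8*x) dx. Term by term:
  ∫_0^2 -4*x^3 dx = -16;  ∫_0^2 12*x^2 dx = 32;  ∫_0^2 -8*x dx = -16.
Sum: -16 + 32 − 16 = 0.
So RHS = -∫_0^2 v(x) φ(x) dx = 0.
LHS = RHS, so the identity holds for this particular φ. But this is necessary, not sufficient: a weak derivative must satisfy the identity for EVERY test function in C_c^∞(0, 2).
Here u is smooth, so its weak derivative equals its classical derivative u'(x) = 2*x - 2. Since v(x) = 4*x - 4 ≠ u'(x), v is NOT the weak derivative of u — the agreement for this single φ is a coincidence (the difference v − u' happens to be L²-orthogonal to this φ).


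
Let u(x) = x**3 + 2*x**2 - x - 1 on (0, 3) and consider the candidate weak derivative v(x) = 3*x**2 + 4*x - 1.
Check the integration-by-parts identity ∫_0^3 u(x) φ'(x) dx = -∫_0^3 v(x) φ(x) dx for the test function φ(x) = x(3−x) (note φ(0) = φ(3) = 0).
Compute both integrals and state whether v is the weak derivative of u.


LHS = -1179/20, RHS = -1179/20. Yes, v = u' weakly.

u(x) = x**3 + 2*x**2 - x - 1, classical derivative u'(x) = 3*x**2 + 4*x - 1.
φ(x) = x(3−x), so φ'(x) = 3 - 2*x.
Note φ(0) = φ(3) = 0, so the boundary term u·φ vanishes.
LHS = ∫_0^3 u(x) φ'(x) dx = ∫_0^3 (-2*x^4 - x^3 + 8*x^2 - x - 3) dx. Term by term:
  ∫_0^3 -2*x^4 dx = -486/5;  ∫_0^3 -x^3 dx = -81/4;  ∫_0^3 8*x^2 dx = 72;
  ∫_0^3 -x dx = -9/2;  ∫_0^3 -3 dx = -9.
Sum: -486/5 − 81/4 + 72 − 9/2 − 9 = -1179/20.
So LHS = -1179/20.
∫_0^3 v(x) φ(x) dx = ∫_0^3 (-3*x^4 + 5*x^3 + 13*x^2 - 3*x) dx. Term by term:
  ∫_0^3 -3*x^4 dx = -729/5;  ∫_0^3 5*x^3 dx = 405/4;  ∫_0^3 13*x^2 dx = 117;
  ∫_0^3 -3*x dx = -27/2.
Sum: -729/5 + 405/4 + 117 − 27/2 = 1179/20.
So RHS = -∫_0^3 v(x) φ(x) dx = -1179/20.
LHS = RHS, so the identity holds for this test φ.
Moreover u is smooth here and v(x) = u'(x) = 3*x**2 + 4*x - 1 pointwise, so the identity holds for every test function. Hence v is the weak derivative of u.


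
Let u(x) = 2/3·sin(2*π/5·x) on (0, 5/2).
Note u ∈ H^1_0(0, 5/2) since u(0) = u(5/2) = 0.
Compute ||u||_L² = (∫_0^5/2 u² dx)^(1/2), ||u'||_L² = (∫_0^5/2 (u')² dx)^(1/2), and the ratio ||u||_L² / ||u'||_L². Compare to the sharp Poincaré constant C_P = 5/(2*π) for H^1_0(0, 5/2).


||u||_L² / ||u'||_L² = 5/(2*π) = C_P.

u(x) = 2/3·sin(2*π/5·x), so u'(x) = 4*π*cos(2*π*x/5)/15.
Writing u(x) = A·sin(kπx/L) with A = 2/3 and k = 1, use ∫_0^L sin²(kπx/L) dx = L/2 and ∫_0^L cos²(kπx/L) dx = L/2.
u² = 4/9·sin²(2*π/5·x) and (u')² = 16*π^2/225·cos²(2*π/5·x), and each of sin², cos² integrates to L/2 = 5/4 over (0, 5/2).
∫_0^5/2 u² dx = 5/9, so ||u||_L² = sqrt(5)/3.
∫_0^5/2 (u')² dx = 4*π^2/45, so ||u'||_L² = 2*sqrt(5)*π/15.
Ratio ||u||_L² / ||u'||_L² = 5/(2*π).
Sharp Poincaré constant on H^1_0(0, 5/2) is C_P = L/π = 5/(2*π), achieved by sin(2*π/5·x).
This is the k = 1 eigenfunction (up to amplitude), so the ratio equals the sharp Poincaré constant exactly.


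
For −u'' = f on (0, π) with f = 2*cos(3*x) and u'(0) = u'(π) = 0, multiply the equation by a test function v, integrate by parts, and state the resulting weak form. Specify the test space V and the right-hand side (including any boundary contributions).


V = H^1(0, π) (no boundary constraint on v; u is determined up to an additive constant); weak form: ∫_0^π u'v' dx = ∫_0^π (2*cos(3*x)) v dx for all v ∈ V.

Multiply both sides by a test function v and integrate from 0 to π:
  ∫_0^π −u''(x) v(x) dx = ∫_0^π f(x) v(x) dx.
Integrate the LHS by parts once:
  ∫_0^π −u'' v dx = −[u'(x) v(x)]_0^π + ∫_0^π u'(x) v'(x) dx.
Thus ∫_0^π u'(x) v'(x) dx = ∫_0^π f(x) v(x) dx + [u'(x) v(x)]_0^π.
Choose V so that boundary terms are either known or forced to vanish.
u has homogeneous Neumann: u'(0) = u'(π) = 0. So [u' v]_0^π = 0·v(π) − 0·v(0) = 0 for any v; take V = H^1(0, π).
Weak formulation: find u (satisfying any essential BC) such that ∫_0^π u'(x) v'(x) dx = ∫_0^π f v dx for all v ∈ V (homogeneous Neumann, so boundary terms vanish).
Substituting f(x) = 2*cos(3*x), the right-hand side is ∫_0^π (2*cos(3*x)) v dx.
Compatibility check (pure Neumann): taking v ≡ 1 ∈ V gives 0 = ∫_0^π f dx + (0) − (0), i.e. ∫_0^π f dx must equal u'(0) − u'(π) = 0. Indeed ∫_0^π (2*cos(3*x)) dx = 0, so the data are compatible. The solution is then unique only up to an additive constant (fix it e.g. by requiring ∫_0^π u dx = 0).


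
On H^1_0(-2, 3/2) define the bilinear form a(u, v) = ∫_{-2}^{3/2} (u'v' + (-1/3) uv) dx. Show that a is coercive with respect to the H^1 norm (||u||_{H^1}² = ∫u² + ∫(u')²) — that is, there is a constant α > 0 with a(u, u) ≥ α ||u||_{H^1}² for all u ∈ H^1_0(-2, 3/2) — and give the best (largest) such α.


α = (-49 + 12*π^2)/(3*(4*π^2 + 49))

Coercivity of a(·,·) on H^1_0(-2, 3/2) means a(u, u) ≥ α ||u||_{H^1}² for every u ∈ H^1_0.
The interval has length L = 7/2, and Poincaré/coercivity depend only on L. Here a(u, u) = ∫(u')² + (-1/3)·∫u².
Here c = -1/3 < 0 with |c| < (π/L)² = 4*π^2/49, so coercivity still holds. The condition a(u,u) ≥ α||u||_{H^1}² reads (1−α)∫(u')² ≥ (α−c)∫u². Any admissible α is ≤ 1 (rapidly oscillating u have ∫u²/∫(u')² → 0), and α = 1 would force 0 ≥ (1−c)∫u², impossible since c < 1; so 1−α > 0. By the sharp Poincaré inequality on H^1_0 of an interval of length L, ∫(u')² ≥ (π/L)²∫u² with equality for the first sine mode sin(π(x−x₀)/L) (x₀ the left endpoint), so the inequality holds for all u iff (1−α)(π/L)² ≥ α − c, i.e. α ≤ ((π/L)² + c)/((π/L)² + 1) = (1 + c(L/π)²)/(1 + (L/π)²). (Direct route, valid since c ≤ 0: Poincaré gives c∫u² ≥ c(L/π)²∫(u')², so a(u,u) ≥ (1 + c(L/π)²)∫(u')², while ||u||_{H^1}² ≤ (1 + (L/π)²)∫(u')²; dividing yields the same α.) With (π/L)² = 4*π^2/49 and c = -1/3, the largest admissible constant is α = ((π/L)² + c)/((π/L)² + 1).
Simplifying, α = (-49 + 12*π^2)/(3*(4*π^2 + 49)).


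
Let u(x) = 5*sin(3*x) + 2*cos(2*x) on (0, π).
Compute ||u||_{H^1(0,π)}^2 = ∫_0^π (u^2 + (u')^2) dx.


||u||_{H^1(0,π)}^2 = 120 + 135*π

u'(x) = -4*sin(2*x) + 15*cos(3*x).
Expand u² and (u')² and integrate term by term on (0, π), using: for integers n ≥ 1, ∫_0^π sin²(nx) dx = ∫_0^π cos²(nx) dx = π/2; for n ≠ n', ∫_0^π sin(nx)sin(n'x) dx = ∫_0^π cos(nx)cos(n'x) dx = 0; and by product-to-sum, ∫_0^π sin(nx)cos(n'x) dx = ½∫_0^π [sin((n+n')x) + sin((n−n')x)] dx, which is 0 when n+n' is even and 2n/(n²−n'²) when n+n' is odd (it need not vanish on (0, π)).
  u² squared terms: (2)²·∫cos(2x)² dx = 4·π/2 = 2*π;  (5)²·∫sin(3x)² dx = 25·π/2 = 25*π/2.
  u² cross terms: 2·(2)·(5)·∫cos(2x)·sin(3x) dx = 20·(6/5) = 24.
  So ∫_0^π u² dx = 2*π + 25*π/2 + 24 = 24 + 29*π/2.
  (u')² squared terms: (-4)²·∫sin(2x)² dx = 16·π/2 = 8*π;  (15)²·∫cos(3x)² dx = 225·π/2 = 225*π/2.
  (u')² cross terms: 2·(-4)·(15)·∫sin(2x)·cos(3x) dx = -120·(-4/5) = 96.
  So ∫_0^π (u')² dx = 8*π + 225*π/2 + 96 = 96 + 241*π/2.
||u||_{H^1}^2 = (24 + 29*π/2) + (96 + 241*π/2) = 120 + 135*π.


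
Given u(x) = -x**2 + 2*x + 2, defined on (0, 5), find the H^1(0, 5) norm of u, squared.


||u||_{H^1}^2 = 620/3

The H^1 norm (squared) on an interval (0, L) is
  ||u||_{H^1}^2 = ∫_0^L u(x)^2 dx + ∫_0^L u'(x)^2 dx.
Compute u'(x) = 2 - 2*x.
Then u(x)^2 = x**4 - 4*x**3 + 8*x + 4 and u'(x)^2 = 4*x**2 - 8*x + 4.
Integrate each monomial from 0 to 5 using ∫_0^5 c·x^n dx = c·5^(n+1)/(n+1):
  ∫_0^5 u(x)^2 dx = ∫_0^5 (x^4 - 4*x^3 + 8*x + 4) dx. Term by term:
    ∫_0^5 x^4 dx = 625;  ∫_0^5 -4*x^3 dx = -625;  ∫_0^5 8*x dx = 100;
    ∫_0^5 4 dx = 20.
  Sum: 625 − 625 + 100 + 20 = 120.
  ∫_0^5 u'(x)^2 dx = ∫_0^5 (4*x^2 - 8*x + 4) dx. Term by term:
    ∫_0^5 4*x^2 dx = 500/3;  ∫_0^5 -8*x dx = -100;  ∫_0^5 4 dx = 20.
  Sum: 500/3 − 100 + 20 = 260/3.
Adding: ||u||_{H^1}^2 = 120 + 260/3 = 620/3.


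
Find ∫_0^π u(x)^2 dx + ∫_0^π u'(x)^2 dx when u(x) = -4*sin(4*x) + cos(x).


||u||_{H^1(0,π)}^2 = -128/15 + 137*π

u'(x) = -sin(x) - 16*cos(4*x).
Expand u² and (u')² and integrate term by term on (0, π), using: for integers n ≥ 1, ∫_0^π sin²(nx) dx = ∫_0^π cos²(nx) dx = π/2; for n ≠ n', ∫_0^π sin(nx)sin(n'x) dx = ∫_0^π cos(nx)cos(n'x) dx = 0; and by product-to-sum, ∫_0^π sin(nx)cos(n'x) dx = ½∫_0^π [sin((n+n')x) + sin((n−n')x)] dx, which is 0 when n+n' is even and 2n/(n²−n'²) when n+n' is odd (it need not vanish on (0, π)).
  u² squared terms: (-4)²·∫sin(4x)² dx = 16·π/2 = 8*π;  (1)²·∫cos(x)² dx = 1·π/2 = π/2.
  u² cross terms: 2·(-4)·(1)·∫sin(4x)·cos(x) dx = -8·(8/15) = -64/15.
  So ∫_0^π u² dx = 8*π + π/2 − 64/15 = -64/15 + 17*π/2.
  (u')² squared terms: (-1)²·∫sin(x)² dx = 1·π/2 = π/2;  (-16)²·∫cos(4x)² dx = 256·π/2 = 128*π.
  (u')² cross terms: 2·(-1)·(-16)·∫sin(x)·cos(4x) dx = 32·(-2/15) = -64/15.
  So ∫_0^π (u')² dx = π/2 + 128*π − 64/15 = -64/15 + 257*π/2.
||u||_{H^1}^2 = (-64/15 + 17*π/2) + (-64/15 + 257*π/2) = -128/15 + 137*π.


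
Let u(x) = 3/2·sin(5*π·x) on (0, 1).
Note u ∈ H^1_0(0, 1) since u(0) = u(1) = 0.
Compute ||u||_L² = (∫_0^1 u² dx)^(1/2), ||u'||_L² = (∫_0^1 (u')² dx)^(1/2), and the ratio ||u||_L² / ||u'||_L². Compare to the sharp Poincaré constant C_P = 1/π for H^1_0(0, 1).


||u||_L² / ||u'||_L² = 1/(5*π) < C_P = 1/π.

u(x) = 3/2·sin(5*π·x), so u'(x) = 15*π*cos(5*π*x)/2.
Writing u(x) = A·sin(kπx/L) with A = 3/2 and k = 5, use ∫_0^L sin²(kπx/L) dx = L/2 and ∫_0^L cos²(kπx/L) dx = L/2.
u² = 9/4·sin²(5*π·x) and (u')² = 225*π^2/4·cos²(5*π·x), and each of sin², cos² integrates to L/2 = 1/2 over (0, 1).
∫_0^1 u² dx = 9/8, so ||u||_L² = 3*sqrt(2)/4.
∫_0^1 (u')² dx = 225*π^2/8, so ||u'||_L² = 15*sqrt(2)*π/4.
Ratio ||u||_L² / ||u'||_L² = 1/(5*π).
Sharp Poincaré constant on H^1_0(0, 1) is C_P = L/π = 1/π, achieved by sin(π·x).
This is the k = 5 harmonic; the ratio L/(kπ) is strictly less than C_P = L/π, consistent with the sharp inequality ||u||_L² ≤ C_P ||u'||_L².


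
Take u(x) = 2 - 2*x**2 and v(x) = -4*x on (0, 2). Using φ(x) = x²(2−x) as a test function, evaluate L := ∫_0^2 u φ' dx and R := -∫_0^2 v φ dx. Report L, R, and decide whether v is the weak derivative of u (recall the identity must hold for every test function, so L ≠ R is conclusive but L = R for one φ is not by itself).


LHS = 32/5, RHS = 32/5. Yes, v = u' weakly.

u(x) = 2 - 2*x**2, classical derivative u'(x) = -4*x.
φ(x) = x²(2−x), so φ'(x) = x*(4 - 3*x).
Note φ(0) = φ(2) = 0, so the boundary term u·φ vanishes.
LHS = ∫_0^2 u(x) φ'(x) dx = ∫_0^2 (6*x^4 - 8*x^3 - 6*x^2 + 8*x) dx. Term by term:
  ∫_0^2 6*x^4 dx = 192/5;  ∫_0^2 -8*x^3 dx = -32;  ∫_0^2 -6*x^2 dx = -16;
  ∫_0^2 8*x dx = 16.
Sum: 192/5 − 32 − 16 + 16 = 32/5.
So LHS = 32/5.
∫_0^2 v(x) φ(x) dx = ∫_0^2 (4*x^4 - 8*x^3) dx. Term by term:
  ∫_0^2 4*x^4 dx = 128/5;  ∫_0^2 -8*x^3 dx = -32.
Sum: 128/5 − 32 = -32/5.
So RHS = -∫_0^2 v(x) φ(x) dx = 32/5.
LHS = RHS, so the identity holds for this test φ.
Moreover u is smooth here and v(x) = u'(x) = -4*x pointwise, so the identity holds for every test function. Hence v is the weak derivative of u.


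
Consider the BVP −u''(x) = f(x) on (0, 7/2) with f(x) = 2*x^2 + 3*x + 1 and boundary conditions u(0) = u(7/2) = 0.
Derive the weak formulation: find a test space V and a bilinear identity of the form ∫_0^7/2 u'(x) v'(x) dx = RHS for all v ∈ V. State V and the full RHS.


V = H^1_0(0, 7/2) (so v(0) = v(7/2) = 0); weak form: ∫_0^7/2 u'v' dx = ∫_0^7/2 (2*x^2 + 3*x + 1) v dx for all v ∈ V.

Multiply both sides by a test function v and integrate from 0 to 7/2:
  ∫_0^7/2 −u''(x) v(x) dx = ∫_0^7/2 f(x) v(x) dx.
Integrate the LHS by parts once:
  ∫_0^7/2 −u'' v dx = −[u'(x) v(x)]_0^7/2 + ∫_0^7/2 u'(x) v'(x) dx.
Thus ∫_0^7/2 u'(x) v'(x) dx = ∫_0^7/2 f(x) v(x) dx + [u'(x) v(x)]_0^7/2.
Choose V so that boundary terms are either known or forced to vanish.
u is Dirichlet: u(0) = u(7/2) = 0. Let V = H^1_0(0, 7/2); then v(0) = v(7/2) = 0, and [u' v]_0^7/2 = 0.
Weak formulation: find u (satisfying any essential BC) such that ∫_0^7/2 u'(x) v'(x) dx = ∫_0^7/2 f v dx for all v ∈ V.
Substituting f(x) = 2*x^2 + 3*x + 1, the right-hand side is ∫_0^7/2 (2*x^2 + 3*x + 1) v dx.


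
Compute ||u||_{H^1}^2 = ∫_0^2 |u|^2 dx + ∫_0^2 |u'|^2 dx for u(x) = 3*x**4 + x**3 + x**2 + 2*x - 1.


||u||_{H^1}^2 = 530762/105

The H^1 norm (squared) on an interval (0, L) is
  ||u||_{H^1}^2 = ∫_0^L u(x)^2 dx + ∫_0^L u'(x)^2 dx.
Compute u'(x) = 12*x**3 + 3*x**2 + 2*x + 2.
Then u(x)^2 = 9*x**8 + 6*x**7 + 7*x**6 + 14*x**5 - x**4 + 2*x**3 + 2*x**2 - 4*x + 1 and u'(x)^2 = 144*x**6 + 72*x**5 + 57*x**4 + 60*x**3 + 16*x**2 + 8*x + 4.
Integrate each monomial from 0 to 2 using ∫_0^2 c·x^n dx = c·2^(n+1)/(n+1):
  ∫_0^2 u(x)^2 dx = ∫_0^2 (9*x^8 + 6*x^7 + 7*x^6 + 14*x^5 - x^4 + 2*x^3 + 2*x^2 - 4*x + 1) dx. Term by term:
    ∫_0^2 9*x^8 dx = 512;  ∫_0^2 6*x^7 dx = 192;  ∫_0^2 7*x^6 dx = 128;
    ∫_0^2 14*x^5 dx = 448/3;  ∫_0^2 -x^4 dx = -32/5;  ∫_0^2 2*x^3 dx = 8;
    ∫_0^2 2*x^2 dx = 16/3;  ∫_0^2 -4*x dx = -8;  ∫_0^2 1 dx = 2.
  Sum: 512 + 192 + 128 + 448/3 − 32/5 + 8 + 16/3 − 8 + 2 = 14734/15.
  ∫_0^2 u'(x)^2 dx = ∫_0^2 (144*x^6 + 72*x^5 + 57*x^4 + 60*x^3 + 16*x^2 + 8*x + 4) dx. Term by term:
    ∫_0^2 144*x^6 dx = 18432/7;  ∫_0^2 72*x^5 dx = 768;  ∫_0^2 57*x^4 dx = 1824/5;
    ∫_0^2 60*x^3 dx = 240;  ∫_0^2 16*x^2 dx = 128/3;  ∫_0^2 8*x dx = 16;
    ∫_0^2 4 dx = 8.
  Sum: 18432/7 + 768 + 1824/5 + 240 + 128/3 + 16 + 8 = 427624/105.
Adding: ||u||_{H^1}^2 = 14734/15 + 427624/105 = 530762/105.


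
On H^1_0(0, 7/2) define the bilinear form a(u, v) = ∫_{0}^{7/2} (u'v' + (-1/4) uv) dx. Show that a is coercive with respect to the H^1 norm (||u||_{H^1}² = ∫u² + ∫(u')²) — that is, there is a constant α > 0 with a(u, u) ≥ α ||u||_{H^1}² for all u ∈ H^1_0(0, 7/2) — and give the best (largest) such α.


α = (-49 + 16*π^2)/(4*(4*π^2 + 49))

Coercivity of a(·,·) on H^1_0(0, 7/2) means a(u, u) ≥ α ||u||_{H^1}² for every u ∈ H^1_0.
The interval has length L = 7/2, and Poincaré/coercivity depend only on L. Here a(u, u) = ∫(u')² + (-1/4)·∫u².
Here c = -1/4 < 0 with |c| < (π/L)² = 4*π^2/49, so coercivity still holds. The condition a(u,u) ≥ α||u||_{H^1}² reads (1−α)∫(u')² ≥ (α−c)∫u². Any admissible α is ≤ 1 (rapidly oscillating u have ∫u²/∫(u')² → 0), and α = 1 would force 0 ≥ (1−c)∫u², impossible since c < 1; so 1−α > 0. By the sharp Poincaré inequality on H^1_0 of an interval of length L, ∫(u')² ≥ (π/L)²∫u² with equality for the first sine mode sin(π(x−x₀)/L) (x₀ the left endpoint), so the inequality holds for all u iff (1−α)(π/L)² ≥ α − c, i.e. α ≤ ((π/L)² + c)/((π/L)² + 1) = (1 + c(L/π)²)/(1 + (L/π)²). (Direct route, valid since c ≤ 0: Poincaré gives c∫u² ≥ c(L/π)²∫(u')², so a(u,u) ≥ (1 + c(L/π)²)∫(u')², while ||u||_{H^1}² ≤ (1 + (L/π)²)∫(u')²; dividing yields the same α.) With (π/L)² = 4*π^2/49 and c = -1/4, the largest admissible constant is α = ((π/L)² + c)/((π/L)² + 1).
Simplifying, α = (-49 + 16*π^2)/(4*(4*π^2 + 49)).


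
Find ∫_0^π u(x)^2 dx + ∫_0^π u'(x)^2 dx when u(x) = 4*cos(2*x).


||u||_{H^1(0,π)}^2 = 40*π

u'(x) = -8*sin(2*x).
Expand u² and (u')² and integrate term by term on (0, π), using: for integers n ≥ 1, ∫_0^π sin²(nx) dx = ∫_0^π cos²(nx) dx = π/2; for n ≠ n', ∫_0^π sin(nx)sin(n'x) dx = ∫_0^π cos(nx)cos(n'x) dx = 0; and by product-to-sum, ∫_0^π sin(nx)cos(n'x) dx = ½∫_0^π [sin((n+n')x) + sin((n−n')x)] dx, which is 0 when n+n' is even and 2n/(n²−n'²) when n+n' is odd (it need not vanish on (0, π)).
  u² squared terms: (4)²·∫cos(2x)² dx = 16·π/2 = 8*π.
  So ∫_0^π u² dx = 8*π.
  (u')² squared terms: (-8)²·∫sin(2x)² dx = 64·π/2 = 32*π.
  So ∫_0^π (u')² dx = 32*π.
||u||_{H^1}^2 = (8*π) + (32*π) = 40*π.


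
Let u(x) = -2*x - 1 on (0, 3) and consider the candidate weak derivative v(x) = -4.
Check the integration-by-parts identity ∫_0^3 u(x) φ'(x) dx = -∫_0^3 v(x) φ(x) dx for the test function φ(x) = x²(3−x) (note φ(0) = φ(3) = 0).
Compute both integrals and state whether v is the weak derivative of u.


LHS = 27/2, RHS = 27. No, v is not the weak derivative of u.

u(x) = -2*x - 1, classical derivative u'(x) = -2.
φ(x) = x²(3−x), so φ'(x) = 3*x*(2 - x).
Note φ(0) = φ(3) = 0, so the boundary term u·φ vanishes.
LHS = ∫_0^3 u(x) φ'(x) dx = ∫_0^3 (6*x^3 - 9*x^2 - 6*x) dx. Term by term:
  ∫_0^3 6*x^3 dx = 243/2;  ∫_0^3 -9*x^2 dx = -81;  ∫_0^3 -6*x dx = -27.
Sum: 243/2 − 81 − 27 = 27/2.
So LHS = 27/2.
∫_0^3 v(x) φ(x) dx = ∫_0^3 (4*x^3 - 12*x^2) dx. Term by term:
  ∫_0^3 4*x^3 dx = 81;  ∫_0^3 -12*x^2 dx = -108.
Sum: 81 − 108 = -27.
So RHS = -∫_0^3 v(x) φ(x) dx = 27.
LHS − RHS = -27/2 ≠ 0, so the identity fails.
(For a valid weak derivative the identity must hold for EVERY test function, in particular this one. The failure shows v is NOT the weak derivative of u.)
Correct weak derivative would be u'(x) = -2.


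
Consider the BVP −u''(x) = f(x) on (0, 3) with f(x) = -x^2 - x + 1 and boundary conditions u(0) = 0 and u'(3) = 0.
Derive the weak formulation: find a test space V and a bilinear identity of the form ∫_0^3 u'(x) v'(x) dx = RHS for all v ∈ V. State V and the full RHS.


V = {v ∈ H^1(0, 3) : v(0) = 0} (test functions vanish at x = 0 where u is specified); weak form: ∫_0^3 u'v' dx = ∫_0^3 (-x^2 - x + 1) v dx for all v ∈ V.

Multiply both sides by a test function v and integrate from 0 to 3:
  ∫_0^3 −u''(x) v(x) dx = ∫_0^3 f(x) v(x) dx.
Integrate the LHS by parts once:
  ∫_0^3 −u'' v dx = −[u'(x) v(x)]_0^3 + ∫_0^3 u'(x) v'(x) dx.
Thus ∫_0^3 u'(x) v'(x) dx = ∫_0^3 f(x) v(x) dx + [u'(x) v(x)]_0^3.
Choose V so that boundary terms are either known or forced to vanish.
Mixed BC: u(0) = 0 (Dirichlet) and u'(3) = 0 (Neumann). Define V = {v ∈ H^1(0, 3) : v(0) = 0}. Then [u' v]_0^3 = u'(3)·v(3) − u'(0)·0 = 0.
Weak formulation: find u (satisfying any essential BC) such that ∫_0^3 u'(x) v'(x) dx = ∫_0^3 f v dx for all v ∈ V (Dirichlet at 0 absorbed into V; the Neumann datum at x = 3 is zero, so no boundary term remains).
Substituting f(x) = -x^2 - x + 1, the right-hand side is ∫_0^3 (-x^2 - x + 1) v dx.


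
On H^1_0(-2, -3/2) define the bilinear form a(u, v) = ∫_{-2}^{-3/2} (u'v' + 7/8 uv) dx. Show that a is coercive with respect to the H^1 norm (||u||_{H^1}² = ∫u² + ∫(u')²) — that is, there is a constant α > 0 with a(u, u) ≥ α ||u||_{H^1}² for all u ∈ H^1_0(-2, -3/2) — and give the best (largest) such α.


α = (7 + 32*π^2)/(8*(1 + 4*π^2))

Coercivity of a(·,·) on H^1_0(-2, -3/2) means a(u, u) ≥ α ||u||_{H^1}² for every u ∈ H^1_0.
The interval has length L = 1/2, and Poincaré/coercivity depend only on L. Here a(u, u) = ∫(u')² + (7/8)·∫u².
Here 0 < c = 7/8 < 1. The condition a(u,u) ≥ α||u||_{H^1}² reads (1−α)∫(u')² ≥ (α−c)∫u². Any admissible α is ≤ 1 (rapidly oscillating u have ∫u²/∫(u')² → 0), and α = 1 would force 0 ≥ (1−c)∫u², impossible since c < 1; so 1−α > 0. By the sharp Poincaré inequality on H^1_0 of an interval of length L, ∫(u')² ≥ (π/L)²∫u² with equality for the first sine mode sin(π(x−x₀)/L) (x₀ the left endpoint), so the inequality holds for all u iff (1−α)(π/L)² ≥ α − c, i.e. α ≤ ((π/L)² + c)/((π/L)² + 1) = (1 + c(L/π)²)/(1 + (L/π)²). With (π/L)² = 4*π^2 and c = 7/8, the largest admissible constant is α = ((π/L)² + c)/((π/L)² + 1).
Simplifying, α = (7 + 32*π^2)/(8*(1 + 4*π^2)).


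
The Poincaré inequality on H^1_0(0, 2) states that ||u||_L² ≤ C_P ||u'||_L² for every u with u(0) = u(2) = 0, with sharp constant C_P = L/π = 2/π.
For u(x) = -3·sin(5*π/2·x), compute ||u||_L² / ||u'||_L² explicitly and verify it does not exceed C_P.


||u||_L² / ||u'||_L² = 2/(5*π) < C_P = 2/π.

u(x) = -3·sin(5*π/2·x), so u'(x) = -15*π*cos(5*π*x/2)/2.
Writing u(x) = A·sin(kπx/L) with A = -3 and k = 5, use ∫_0^L sin²(kπx/L) dx = L/2 and ∫_0^L cos²(kπx/L) dx = L/2.
u² = 9·sin²(5*π/2·x) and (u')² = 225*π^2/4·cos²(5*π/2·x), and each of sin², cos² integrates to L/2 = 1 over (0, 2).
∫_0^2 u² dx = 9, so ||u||_L² = 3.
∫_0^2 (u')² dx = 225*π^2/4, so ||u'||_L² = 15*π/2.
Ratio ||u||_L² / ||u'||_L² = 2/(5*π).
Sharp Poincaré constant on H^1_0(0, 2) is C_P = L/π = 2/π, achieved by sin(π/2·x).
This is the k = 5 harmonic; the ratio L/(kπ) is strictly less than C_P = L/π, consistent with the sharp inequality ||u||_L² ≤ C_P ||u'||_L².


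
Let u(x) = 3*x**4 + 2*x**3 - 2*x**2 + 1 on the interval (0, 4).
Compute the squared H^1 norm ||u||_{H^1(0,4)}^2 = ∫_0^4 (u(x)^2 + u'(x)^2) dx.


||u||_{H^1}^2 = 15935060/21

The H^1 norm (squared) on an interval (0, L) is
  ||u||_{H^1}^2 = ∫_0^L u(x)^2 dx + ∫_0^L u'(x)^2 dx.
Compute u'(x) = 12*x**3 + 6*x**2 - 4*x.
Then u(x)^2 = 9*x**8 + 12*x**7 - 8*x**6 - 8*x**5 + 10*x**4 + 4*x**3 - 4*x**2 + 1 and u'(x)^2 = 144*x**6 + 144*x**5 - 60*x**4 - 48*x**3 + 16*x**2.
Integrate each monomial from 0 to 4 using ∫_0^4 c·x^n dx = c·4^(n+1)/(n+1):
  ∫_0^4 u(x)^2 dx = ∫_0^4 (9*x^8 + 12*x^7 - 8*x^6 - 8*x^5 + 10*x^4 + 4*x^3 - 4*x^2 + 1) dx. Term by term:
    ∫_0^4 9*x^8 dx = 262144;  ∫_0^4 12*x^7 dx = 98304;  ∫_0^4 -8*x^6 dx = -131072/7;
    ∫_0^4 -8*x^5 dx = -16384/3;  ∫_0^4 10*x^4 dx = 2048;  ∫_0^4 4*x^3 dx = 256;
    ∫_0^4 -4*x^2 dx = -256/3;  ∫_0^4 1 dx = 4.
  Sum: 262144 + 98304 − 131072/7 − 16384/3 + 2048 + 256 − 256/3 + 4 = 7108180/21.
  ∫_0^4 u'(x)^2 dx = ∫_0^4 (144*x^6 + 144*x^5 - 60*x^4 - 48*x^3 + 16*x^2) dx. Term by term:
    ∫_0^4 144*x^6 dx = 2359296/7;  ∫_0^4 144*x^5 dx = 98304;  ∫_0^4 -60*x^4 dx = -12288;
    ∫_0^4 -48*x^3 dx = -3072;  ∫_0^4 16*x^2 dx = 1024/3.
  Sum: 2359296/7 + 98304 − 12288 − 3072 + 1024/3 = 8826880/21.
Adding: ||u||_{H^1}^2 = 7108180/21 + 8826880/21 = 15935060/21.


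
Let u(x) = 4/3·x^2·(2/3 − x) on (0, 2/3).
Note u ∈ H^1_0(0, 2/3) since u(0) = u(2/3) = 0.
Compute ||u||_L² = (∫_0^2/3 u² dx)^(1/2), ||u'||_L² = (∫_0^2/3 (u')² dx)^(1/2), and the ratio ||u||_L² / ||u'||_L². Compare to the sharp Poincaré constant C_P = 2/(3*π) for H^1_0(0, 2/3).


||u||_L² / ||u'||_L² = sqrt(14)/21 < C_P = 2/(3*π).

u(x) = 4/3·x^2·(2/3 − x), so u'(x) = 4*x*(4 - 9*x)/9.
u(x) = 4/3·x^2·(2/3 − x) vanishes at x = 0 and x = 2/3, so u ∈ H^1_0(0, 2/3). Differentiate via the product rule and integrate the resulting polynomials term by term.
  ∫_0^2/3 u² dx = ∫_0^2/3 (16*x^6/9 - 64*x^5/27 + 64*x^4/81) dx. Term by term:
    ∫_0^2/3 16*x^6/9 dx = 2048/137781;  ∫_0^2/3 -64*x^5/27 dx = -2048/59049;  ∫_0^2/3 64*x^4/81 dx = 2048/98415.
  Sum: 2048/137781 − 2048/59049 + 2048/98415 = 2048/2066715.
  ∫_0^2/3 (u')² dx = ∫_0^2/3 (16*x^4 - 128*x^3/9 + 256*x^2/81) dx. Term by term:
    ∫_0^2/3 16*x^4 dx = 512/1215;  ∫_0^2/3 -128*x^3/9 dx = -512/729;  ∫_0^2/3 256*x^2/81 dx = 2048/6561.
  Sum: 512/1215 − 512/729 + 2048/6561 = 1024/32805.
∫_0^2/3 u² dx = 2048/2066715, so ||u||_L² = 32*sqrt(70)/8505.
∫_0^2/3 (u')² dx = 1024/32805, so ||u'||_L² = 32*sqrt(5)/405.
Ratio ||u||_L² / ||u'||_L² = sqrt(14)/21.
Sharp Poincaré constant on H^1_0(0, 2/3) is C_P = L/π = 2/(3*π), achieved by sin(3*π/2·x).
A polynomial bump cannot attain the sharp Poincaré constant (only the first sine eigenfunction does), so the ratio is strictly less than C_P, consistent with ||u||_L² ≤ C_P ||u'||_L².


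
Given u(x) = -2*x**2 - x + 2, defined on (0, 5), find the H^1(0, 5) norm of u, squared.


||u||_{H^1}^2 = 3575

The H^1 norm (squared) on an interval (0, L) is
  ||u||_{H^1}^2 = ∫_0^L u(x)^2 dx + ∫_0^L u'(x)^2 dx.
Compute u'(x) = -4*x - 1.
Then u(x)^2 = 4*x**4 + 4*x**3 - 7*x**2 - 4*x + 4 and u'(x)^2 = 16*x**2 + 8*x + 1.
Integrate each monomial from 0 to 5 using ∫_0^5 c·x^n dx = c·5^(n+1)/(n+1):
  ∫_0^5 u(x)^2 dx = ∫_0^5 (4*x^4 + 4*x^3 - 7*x^2 - 4*x + 4) dx. Term by term:
    ∫_0^5 4*x^4 dx = 2500;  ∫_0^5 4*x^3 dx = 625;  ∫_0^5 -7*x^2 dx = -875/3;
    ∫_0^5 -4*x dx = -50;  ∫_0^5 4 dx = 20.
  Sum: 2500 + 625 − 875/3 − 50 + 20 = 8410/3.
  ∫_0^5 u'(x)^2 dx = ∫_0^5 (16*x^2 + 8*x + 1) dx. Term by term:
    ∫_0^5 16*x^2 dx = 2000/3;  ∫_0^5 8*x dx = 100;  ∫_0^5 1 dx = 5.
  Sum: 2000/3 + 100 + 5 = 2315/3.
Adding: ||u||_{H^1}^2 = 8410/3 + 2315/3 = 3575.


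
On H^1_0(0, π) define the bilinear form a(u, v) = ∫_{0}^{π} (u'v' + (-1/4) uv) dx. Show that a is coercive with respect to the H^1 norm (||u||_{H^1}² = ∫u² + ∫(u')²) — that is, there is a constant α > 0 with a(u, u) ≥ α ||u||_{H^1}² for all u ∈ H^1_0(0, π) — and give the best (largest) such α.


α = 3/8

Coercivity of a(·,·) on H^1_0(0, π) means a(u, u) ≥ α ||u||_{H^1}² for every u ∈ H^1_0.
The interval has length L = π, and Poincaré/coercivity depend only on L. Here a(u, u) = ∫(u')² + (-1/4)·∫u².
Here c = -1/4 < 0 with |c| < (π/L)² = 1, so coercivity still holds. The condition a(u,u) ≥ α||u||_{H^1}² reads (1−α)∫(u')² ≥ (α−c)∫u². Any admissible α is ≤ 1 (rapidly oscillating u have ∫u²/∫(u')² → 0), and α = 1 would force 0 ≥ (1−c)∫u², impossible since c < 1; so 1−α > 0. By the sharp Poincaré inequality on H^1_0 of an interval of length L, ∫(u')² ≥ (π/L)²∫u² with equality for the first sine mode sin(π(x−x₀)/L) (x₀ the left endpoint), so the inequality holds for all u iff (1−α)(π/L)² ≥ α − c, i.e. α ≤ ((π/L)² + c)/((π/L)² + 1) = (1 + c(L/π)²)/(1 + (L/π)²). (Direct route, valid since c ≤ 0: Poincaré gives c∫u² ≥ c(L/π)²∫(u')², so a(u,u) ≥ (1 + c(L/π)²)∫(u')², while ||u||_{H^1}² ≤ (1 + (L/π)²)∫(u')²; dividing yields the same α.) With (π/L)² = 1 and c = -1/4, the largest admissible constant is α = ((π/L)² + c)/((π/L)² + 1).
Simplifying, α = 3/8.


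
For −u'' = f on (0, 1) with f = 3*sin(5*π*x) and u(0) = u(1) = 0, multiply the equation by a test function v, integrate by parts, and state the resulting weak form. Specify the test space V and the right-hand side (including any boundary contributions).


V = H^1_0(0, 1) (so v(0) = v(1) = 0); weak form: ∫_0^1 u'v' dx = ∫_0^1 (3*sin(5*π*x)) v dx for all v ∈ V.

Multiply both sides by a test function v and integrate from 0 to 1:
  ∫_0^1 −u''(x) v(x) dx = ∫_0^1 f(x) v(x) dx.
Integrate the LHS by parts once:
  ∫_0^1 −u'' v dx = −[u'(x) v(x)]_0^1 + ∫_0^1 u'(x) v'(x) dx.
Thus ∫_0^1 u'(x) v'(x) dx = ∫_0^1 f(x) v(x) dx + [u'(x) v(x)]_0^1.
Choose V so that boundary terms are either known or forced to vanish.
u is Dirichlet: u(0) = u(1) = 0. Let V = H^1_0(0, 1); then v(0) = v(1) = 0, and [u' v]_0^1 = 0.
Weak formulation: find u (satisfying any essential BC) such that ∫_0^1 u'(x) v'(x) dx = ∫_0^1 f v dx for all v ∈ V.
Substituting f(x) = 3*sin(5*π*x), the right-hand side is ∫_0^1 (3*sin(5*π*x)) v dx.


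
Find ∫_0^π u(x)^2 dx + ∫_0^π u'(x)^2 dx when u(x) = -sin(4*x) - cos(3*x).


||u||_{H^1(0,π)}^2 = 160/7 + 27*π/2

u'(x) = 3*sin(3*x) - 4*cos(4*x).
Expand u² and (u')² and integrate term by term on (0, π), using: for integers n ≥ 1, ∫_0^π sin²(nx) dx = ∫_0^π cos²(nx) dx = π/2; for n ≠ n', ∫_0^π sin(nx)sin(n'x) dx = ∫_0^π cos(nx)cos(n'x) dx = 0; and by product-to-sum, ∫_0^π sin(nx)cos(n'x) dx = ½∫_0^π [sin((n+n')x) + sin((n−n')x)] dx, which is 0 when n+n' is even and 2n/(n²−n'²) when n+n' is odd (it need not vanish on (0, π)).
  u² squared terms: (-1)²·∫cos(3x)² dx = 1·π/2 = π/2;  (-1)²·∫sin(4x)² dx = 1·π/2 = π/2.
  u² cross terms: 2·(-1)·(-1)·∫cos(3x)·sin(4x) dx = 2·(8/7) = 16/7.
  So ∫_0^π u² dx = π/2 + π/2 + 16/7 = 16/7 + π.
  (u')² squared terms: (-4)²·∫cos(4x)² dx = 16·π/2 = 8*π;  (3)²·∫sin(3x)² dx = 9·π/2 = 9*π/2.
  (u')² cross terms: 2·(-4)·(3)·∫cos(4x)·sin(3x) dx = -24·(-6/7) = 144/7.
  So ∫_0^π (u')² dx = 8*π + 9*π/2 + 144/7 = 144/7 + 25*π/2.
||u||_{H^1}^2 = (16/7 + π) + (144/7 + 25*π/2) = 160/7 + 27*π/2.


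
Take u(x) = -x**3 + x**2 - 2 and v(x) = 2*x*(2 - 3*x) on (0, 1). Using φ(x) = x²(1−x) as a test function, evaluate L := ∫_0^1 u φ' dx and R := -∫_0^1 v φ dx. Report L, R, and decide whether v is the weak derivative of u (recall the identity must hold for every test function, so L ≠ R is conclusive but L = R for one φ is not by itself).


LHS = 0, RHS = 0. No, v is not the weak derivative of u.

u(x) = -x**3 + x**2 - 2, classical derivative u'(x) = -3*x**2 + 2*x.
φ(x) = x²(1−x), so φ'(x) = x*(2 - 3*x).
Note φ(0) = φ(1) = 0, so the boundary term u·φ vanishes.
LHS = ∫_0^1 u(x) φ'(x) dx = ∫_0^1 (3*x^5 - 5*x^4 + 2*x^3 + 6*x^2 - 4*x) dx. Term by term:
  ∫_0^1 3*x^5 dx = 1/2;  ∫_0^1 -5*x^4 dx = -1;  ∫_0^1 2*x^3 dx = 1/2;
  ∫_0^1 6*x^2 dx = 2;  ∫_0^1 -4*x dx = -2.
Sum: 1/2 − 1 + 1/2 + 2 − 2 = 0.
So LHS = 0.
∫_0^1 v(x) φ(x) dx = ∫_0^1 (6*x^5 - 10*x^4 + 4*x^3) dx. Term by term:
  ∫_0^1 6*x^5 dx = 1;  ∫_0^1 -10*x^4 dx = -2;  ∫_0^1 4*x^3 dx = 1.
Sum: 1 − 2 + 1 = 0.
So RHS = -∫_0^1 v(x) φ(x) dx = 0.
LHS = RHS, so the identity holds for this particular φ. But this is necessary, not sufficient: a weak derivative must satisfy the identity for EVERY test function in C_c^∞(0, 1).
Here u is smooth, so its weak derivative equals its classical derivative u'(x) = -3*x**2 + 2*x. Since v(x) = 2*x*(2 - 3*x) ≠ u'(x), v is NOT the weak derivative of u — the agreement for this single φ is a coincidence (the difference v − u' happens to be L²-orthogonal to this φ).


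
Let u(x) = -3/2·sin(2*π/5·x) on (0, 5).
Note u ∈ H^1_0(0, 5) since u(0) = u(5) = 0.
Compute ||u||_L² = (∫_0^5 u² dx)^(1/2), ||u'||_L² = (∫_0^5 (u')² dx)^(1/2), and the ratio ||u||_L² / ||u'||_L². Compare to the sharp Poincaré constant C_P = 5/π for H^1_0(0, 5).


||u||_L² / ||u'||_L² = 5/(2*π) < C_P = 5/π.

u(x) = -3/2·sin(2*π/5·x), so u'(x) = -3*π*cos(2*π*x/5)/5.
Writing u(x) = A·sin(kπx/L) with A = -3/2 and k = 2, use ∫_0^L sin²(kπx/L) dx = L/2 and ∫_0^L cos²(kπx/L) dx = L/2.
u² = 9/4·sin²(2*π/5·x) and (u')² = 9*π^2/25·cos²(2*π/5·x), and each of sin², cos² integrates to L/2 = 5/2 over (0, 5).
∫_0^5 u² dx = 45/8, so ||u||_L² = 3*sqrt(10)/4.
∫_0^5 (u')² dx = 9*π^2/10, so ||u'||_L² = 3*sqrt(10)*π/10.
Ratio ||u||_L² / ||u'||_L² = 5/(2*π).
Sharp Poincaré constant on H^1_0(0, 5) is C_P = L/π = 5/π, achieved by sin(π/5·x).
This is the k = 2 harmonic; the ratio L/(kπ) is strictly less than C_P = L/π, consistent with the sharp inequality ||u||_L² ≤ C_P ||u'||_L².


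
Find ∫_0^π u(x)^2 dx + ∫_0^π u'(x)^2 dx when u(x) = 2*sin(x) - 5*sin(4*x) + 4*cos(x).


||u||_{H^1(0,π)}^2 = -128/3 + 465*π/2

u'(x) = -4*sin(x) + 2*cos(x) - 20*cos(4*x).
Expand u² and (u')² and integrate term by term on (0, π), using: for integers n ≥ 1, ∫_0^π sin²(nx) dx = ∫_0^π cos²(nx) dx = π/2; for n ≠ n', ∫_0^π sin(nx)sin(n'x) dx = ∫_0^π cos(nx)cos(n'x) dx = 0; and by product-to-sum, ∫_0^π sin(nx)cos(n'x) dx = ½∫_0^π [sin((n+n')x) + sin((n−n')x)] dx, which is 0 when n+n' is even and 2n/(n²−n'²) when n+n' is odd (it need not vanish on (0, π)).
  u² squared terms: (-5)²·∫sin(4x)² dx = 25·π/2 = 25*π/2;  (2)²·∫sin(x)² dx = 4·π/2 = 2*π;  (4)²·∫cos(x)² dx = 16·π/2 = 8*π.
  u² cross terms: 2·(-5)·(2)·∫sin(4x)·sin(x) dx = -20·(0) = 0;  2·(-5)·(4)·∫sin(4x)·cos(x) dx = -40·(8/15) = -64/3;  2·(2)·(4)·∫sin(x)·cos(x) dx = 16·(0) = 0.
  So ∫_0^π u² dx = 25*π/2 + 2*π + 8*π + 0 − 64/3 + 0 = -64/3 + 45*π/2.
  (u')² squared terms: (-20)²·∫cos(4x)² dx = 400·π/2 = 200*π;  (-4)²·∫sin(x)² dx = 16·π/2 = 8*π;  (2)²·∫cos(x)² dx = 4·π/2 = 2*π.
  (u')² cross terms: 2·(-20)·(-4)·∫cos(4x)·sin(x) dx = 160·(-2/15) = -64/3;  2·(-20)·(2)·∫cos(4x)·cos(x) dx = -80·(0) = 0;  2·(-4)·(2)·∫sin(x)·cos(x) dx = -16·(0) = 0.
  So ∫_0^π (u')² dx = 200*π + 8*π + 2*π − 64/3 + 0 + 0 = -64/3 + 210*π.
||u||_{H^1}^2 = (-64/3 + 45*π/2) + (-64/3 + 210*π) = -128/3 + 465*π/2.


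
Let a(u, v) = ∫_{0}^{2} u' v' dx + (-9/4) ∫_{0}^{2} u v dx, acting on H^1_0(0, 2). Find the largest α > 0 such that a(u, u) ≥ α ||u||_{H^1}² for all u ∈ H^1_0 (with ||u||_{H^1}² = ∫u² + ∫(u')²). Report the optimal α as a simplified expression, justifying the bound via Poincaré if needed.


α = (-9 + π^2)/(4 + π^2)

Coercivity of a(·,·) on H^1_0(0, 2) means a(u, u) ≥ α ||u||_{H^1}² for every u ∈ H^1_0.
The interval has length L = 2, and Poincaré/coercivity depend only on L. Here a(u, u) = ∫(u')² + (-9/4)·∫u².
Here c = -9/4 < 0 with |c| < (π/L)² = π^2/4, so coercivity still holds. The condition a(u,u) ≥ α||u||_{H^1}² reads (1−α)∫(u')² ≥ (α−c)∫u². Any admissible α is ≤ 1 (rapidly oscillating u have ∫u²/∫(u')² → 0), and α = 1 would force 0 ≥ (1−c)∫u², impossible since c < 1; so 1−α > 0. By the sharp Poincaré inequality on H^1_0 of an interval of length L, ∫(u')² ≥ (π/L)²∫u² with equality for the first sine mode sin(π(x−x₀)/L) (x₀ the left endpoint), so the inequality holds for all u iff (1−α)(π/L)² ≥ α − c, i.e. α ≤ ((π/L)² + c)/((π/L)² + 1) = (1 + c(L/π)²)/(1 + (L/π)²). (Direct route, valid since c ≤ 0: Poincaré gives c∫u² ≥ c(L/π)²∫(u')², so a(u,u) ≥ (1 + c(L/π)²)∫(u')², while ||u||_{H^1}² ≤ (1 + (L/π)²)∫(u')²; dividing yields the same α.) With (π/L)² = π^2/4 and c = -9/4, the largest admissible constant is α = ((π/L)² + c)/((π/L)² + 1).
Simplifying, α = (-9 + π^2)/(4 + π^2).


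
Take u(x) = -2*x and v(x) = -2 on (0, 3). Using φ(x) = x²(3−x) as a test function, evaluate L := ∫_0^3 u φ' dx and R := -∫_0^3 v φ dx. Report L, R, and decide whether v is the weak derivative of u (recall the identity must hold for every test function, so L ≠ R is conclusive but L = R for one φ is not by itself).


LHS = 27/2, RHS = 27/2. Yes, v = u' weakly.

u(x) = -2*x, classical derivative u'(x) = -2.
φ(x) = x²(3−x), so φ'(x) = 3*x*(2 - x).
Note φ(0) = φ(3) = 0, so the boundary term u·φ vanishes.
LHS = ∫_0^3 u(x) φ'(x) dx = ∫_0^3 (6*x^3 - 12*x^2) dx. Term by term:
  ∫_0^3 6*x^3 dx = 243/2;  ∫_0^3 -12*x^2 dx = -108.
Sum: 243/2 − 108 = 27/2.
So LHS = 27/2.
∫_0^3 v(x) φ(x) dx = ∫_0^3 (2*x^3 - 6*x^2) dx. Term by term:
  ∫_0^3 2*x^3 dx = 81/2;  ∫_0^3 -6*x^2 dx = -54.
Sum: 81/2 − 54 = -27/2.
So RHS = -∫_0^3 v(x) φ(x) dx = 27/2.
LHS = RHS, so the identity holds for this test φ.
Moreover u is smooth here and v(x) = u'(x) = -2 pointwise, so the identity holds for every test function. Hence v is the weak derivative of u.


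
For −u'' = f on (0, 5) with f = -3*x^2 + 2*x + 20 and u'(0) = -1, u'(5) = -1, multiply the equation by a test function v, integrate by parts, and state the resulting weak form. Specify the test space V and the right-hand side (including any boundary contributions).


V = H^1(0, 5) (v unrestricted at boundary; u is determined up to an additive constant); weak form: ∫_0^5 u'v' dx = ∫_0^5 (-3*x^2 + 2*x + 20) v dx − v(5) + v(0) for all v ∈ V.

Multiply both sides by a test function v and integrate from 0 to 5:
  ∫_0^5 −u''(x) v(x) dx = ∫_0^5 f(x) v(x) dx.
Integrate the LHS by parts once:
  ∫_0^5 −u'' v dx = −[u'(x) v(x)]_0^5 + ∫_0^5 u'(x) v'(x) dx.
Thus ∫_0^5 u'(x) v'(x) dx = ∫_0^5 f(x) v(x) dx + [u'(x) v(x)]_0^5.
Choose V so that boundary terms are either known or forced to vanish.
u has inhomogeneous Neumann u'(0) = -1, u'(5) = -1. [u' v]_0^5 = (-1)·v(5) − (-1)·v(0) = − v(5) + v(0). Take V = H^1(0, 5); boundary term becomes part of RHS.
Weak formulation: find u (satisfying any essential BC) such that ∫_0^5 u'(x) v'(x) dx = ∫_0^5 f v dx − v(5) + v(0) for all v ∈ V (Neumann data are natural BCs: they enter the RHS as boundary terms).
Substituting f(x) = -3*x^2 + 2*x + 20, the right-hand side is ∫_0^5 (-3*x^2 + 2*x + 20) v dx − v(5) + v(0).
Compatibility check (pure Neumann): taking v ≡ 1 ∈ V gives 0 = ∫_0^5 f dx + (-1) − (-1), i.e. ∫_0^5 f dx must equal u'(0) − u'(5) = 0. Indeed ∫_0^5 (-3*x^2 + 2*x + 20) dx = 0, so the data are compatible. The solution is then unique only up to an additive constant (fix it e.g. by requiring ∫_0^5 u dx = 0).


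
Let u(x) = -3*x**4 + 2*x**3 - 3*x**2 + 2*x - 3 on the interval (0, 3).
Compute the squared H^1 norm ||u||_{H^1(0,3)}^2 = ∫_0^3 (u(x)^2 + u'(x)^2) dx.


||u||_{H^1}^2 = 692169/14

The H^1 norm (squared) on an interval (0, L) is
  ||u||_{H^1}^2 = ∫_0^L u(x)^2 dx + ∫_0^L u'(x)^2 dx.
Compute u'(x) = -12*x**3 + 6*x**2 - 6*x + 2.
Then u(x)^2 = 9*x**8 - 12*x**7 + 22*x**6 - 24*x**5 + 35*x**4 - 24*x**3 + 22*x**2 - 12*x + 9 and u'(x)^2 = 144*x**6 - 144*x**5 + 180*x**4 - 120*x**3 + 60*x**2 - 24*x + 4.
Integrate each monomial from 0 to 3 using ∫_0^3 c·x^n dx = c·3^(n+1)/(n+1):
  ∫_0^3 u(x)^2 dx = ∫_0^3 (9*x^8 - 12*x^7 + 22*x^6 - 24*x^5 + 35*x^4 - 24*x^3 + 22*x^2 - 12*x + 9) dx. Term by term:
    ∫_0^3 9*x^8 dx = 19683;  ∫_0^3 -12*x^7 dx = -19683/2;  ∫_0^3 22*x^6 dx = 48114/7;
    ∫_0^3 -24*x^5 dx = -2916;  ∫_0^3 35*x^4 dx = 1701;  ∫_0^3 -24*x^3 dx = -486;
    ∫_0^3 22*x^2 dx = 198;  ∫_0^3 -12*x dx = -54;  ∫_0^3 9 dx = 27.
  Sum: 19683 − 19683/2 + 48114/7 − 2916 + 1701 − 486 + 198 − 54 + 27 = 212589/14.
  ∫_0^3 u'(x)^2 dx = ∫_0^3 (144*x^6 - 144*x^5 + 180*x^4 - 120*x^3 + 60*x^2 - 24*x + 4) dx. Term by term:
    ∫_0^3 144*x^6 dx = 314928/7;  ∫_0^3 -144*x^5 dx = -17496;  ∫_0^3 180*x^4 dx = 8748;
    ∫_0^3 -120*x^3 dx = -2430;  ∫_0^3 60*x^2 dx = 540;  ∫_0^3 -24*x dx = -108;
    ∫_0^3 4 dx = 12.
  Sum: 314928/7 − 17496 + 8748 − 2430 + 540 − 108 + 12 = 239790/7.
Adding: ||u||_{H^1}^2 = 212589/14 + 239790/7 = 692169/14.
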